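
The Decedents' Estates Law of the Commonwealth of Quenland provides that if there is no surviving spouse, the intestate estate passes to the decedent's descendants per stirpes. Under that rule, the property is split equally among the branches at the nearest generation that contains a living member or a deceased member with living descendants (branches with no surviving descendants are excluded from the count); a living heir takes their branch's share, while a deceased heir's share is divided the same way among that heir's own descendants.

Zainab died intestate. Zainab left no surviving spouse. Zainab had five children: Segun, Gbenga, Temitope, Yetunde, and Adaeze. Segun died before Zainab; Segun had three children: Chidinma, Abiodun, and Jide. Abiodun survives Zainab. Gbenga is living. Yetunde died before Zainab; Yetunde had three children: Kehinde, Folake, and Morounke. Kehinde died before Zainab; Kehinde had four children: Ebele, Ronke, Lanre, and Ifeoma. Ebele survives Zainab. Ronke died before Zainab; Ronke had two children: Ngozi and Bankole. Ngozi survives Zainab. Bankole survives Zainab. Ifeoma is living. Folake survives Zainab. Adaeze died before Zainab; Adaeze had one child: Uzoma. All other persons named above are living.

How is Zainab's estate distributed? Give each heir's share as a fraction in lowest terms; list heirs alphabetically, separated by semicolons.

Abiodun 1/15; Bankole 1/120; Chidinma 1/15; Ebele 1/60; Folake 1/15; Gbenga 1/5; Ifeoma 1/60; Jide 1/15; Lanre 1/60; Morounke 1/15; Ngozi 1/120; Temitope 1/5; Uzoma 1/5

There is no surviving spouse, so the entire estate passes to Zainab's descendants per stirpes.
The estate is divided into 5 equal shares of 1/5 among Segun, Gbenga, Temitope, Yetunde, Adaeze.
Segun predeceased; the 1/5 allotted to Segun's branch passes to Segun's issue by representation.
The 1/5 is divided into 3 equal shares of 1/15 among Chidinma, Abiodun, Jide.
Chidinma is living and takes 1/15.
Abiodun is living and takes 1/15.
Jide is living and takes 1/15.
Gbenga is living and takes 1/5.
Temitope is living and takes 1/5.
Yetunde predeceased; the 1/5 allotted to Yetunde's branch passes to Yetunde's issue by representation.
The 1/5 is divided into 3 equal shares of 1/15 among Kehinde, Folake, Morounke.
Kehinde predeceased; the 1/15 allotted to Kehinde's branch passes to Kehinde's issue by representation.
The 1/15 is divided into 4 equal shares of 1/60 among Ebele, Ronke, Lanre, Ifeoma.
Ebele is living and takes 1/60.
Ronke predeceased; the 1/60 allotted to Ronke's branch passes to Ronke's issue by representation.
The 1/60 is divided into 2 equal shares of 1/120 among Ngozi, Bankole.
Ngozi is living and takes 1/120.
Bankole is living and takes 1/120.
Lanre is living and takes 1/60.
Ifeoma is living and takes 1/60.
Folake is living and takes 1/15.
Morounke is living and takes 1/15.
Adaeze predeceased; the 1/5 allotted to Adaeze's branch passes to Adaeze's issue by representation.
Uzoma is the sole taker at this level and receives the full 1/5.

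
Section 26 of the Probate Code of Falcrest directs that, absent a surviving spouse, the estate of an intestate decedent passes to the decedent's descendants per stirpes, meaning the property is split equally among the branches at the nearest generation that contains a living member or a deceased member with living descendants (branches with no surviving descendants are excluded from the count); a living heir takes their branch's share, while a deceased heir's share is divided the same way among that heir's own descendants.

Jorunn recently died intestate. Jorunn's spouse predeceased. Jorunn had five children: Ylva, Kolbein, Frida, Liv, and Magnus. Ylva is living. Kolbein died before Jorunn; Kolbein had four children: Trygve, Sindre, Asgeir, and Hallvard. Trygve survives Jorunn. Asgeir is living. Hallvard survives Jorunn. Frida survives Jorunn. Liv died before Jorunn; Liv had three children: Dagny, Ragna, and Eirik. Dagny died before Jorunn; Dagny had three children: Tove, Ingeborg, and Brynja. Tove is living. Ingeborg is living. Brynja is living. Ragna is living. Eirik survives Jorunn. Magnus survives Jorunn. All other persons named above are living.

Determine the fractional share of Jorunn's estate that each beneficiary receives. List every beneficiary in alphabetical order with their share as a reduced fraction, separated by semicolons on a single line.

Asgeir 1/20; Brynja 1/45; Eirik 1/15; Frida 1/5; Hallvard 1/20; Ingeborg 1/45; Magnus 1/5; Ragna 1/15; Sindre 1/20; Tove 1/45; Trygve 1/20; Ylva 1/5

There is no surviving spouse, so the entire estate passes to Jorunn's descendants per stirpes.
The estate is divided into 5 equal shares of 1/5 among Ylva, Kolbein, Frida, Liv, Magnus.
Ylva is living and takes 1/5.
Kolbein predeceased; the 1/5 allotted to Kolbein's branch passes to Kolbein's issue by representation.
The 1/5 is divided into 4 equal shares of 1/20 among Trygve, Sindre, Asgeir, Hallvard.
Trygve is living and takes 1/20.
Sindre is living and takes 1/20.
Asgeir is living and takes 1/20.
Hallvard is living and takes 1/20.
Frida is living and takes 1/5.
Liv predeceased; the 1/5 allotted to Liv's branch passes to Liv's issue by representation.
The 1/5 is divided into 3 equal shares of 1/15 among Dagny, Ragna, Eirik.
Dagny predeceased; the 1/15 allotted to Dagny's branch passes to Dagny's issue by representation.
The 1/15 is divided into 3 equal shares of 1/45 among Tove, Ingeborg, Brynja.
Tove is living and takes 1/45.
Ingeborg is living and takes 1/45.
Brynja is living and takes 1/45.
Ragna is living and takes 1/15.
Eirik is living and takes 1/15.
Magnus is living and takes 1/5.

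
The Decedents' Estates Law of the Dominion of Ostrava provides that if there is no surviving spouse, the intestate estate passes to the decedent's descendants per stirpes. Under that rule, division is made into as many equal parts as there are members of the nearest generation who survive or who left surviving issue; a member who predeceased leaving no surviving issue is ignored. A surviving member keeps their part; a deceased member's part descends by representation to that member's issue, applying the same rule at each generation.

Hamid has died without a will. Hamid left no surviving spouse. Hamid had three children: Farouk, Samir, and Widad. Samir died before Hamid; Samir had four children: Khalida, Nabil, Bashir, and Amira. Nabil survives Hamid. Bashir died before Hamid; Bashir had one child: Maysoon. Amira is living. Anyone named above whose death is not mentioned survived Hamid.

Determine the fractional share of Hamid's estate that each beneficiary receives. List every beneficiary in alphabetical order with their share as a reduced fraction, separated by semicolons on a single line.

There is no surviving spouse, so the entire estate passes to Hamid's descendants per stirpes.
The estate is divided into 3 equal shares of 1/3 among Farouk, Samir, Widad.
Farouk is living and takes 1/3.
Samir predeceased; the 1/3 allotted to Samir's branch passes to Samir's issue by representation.
The 1/3 is divided into 4 equal shares of 1/12 among Khalida, Nabil, Bashir, Amira.
Khalida is living and takes 1/12.
Nabil is living and takes 1/12.
Bashir predeceased; the 1/12 allotted to Bashir's branch passes to Bashir's issue by representation.
Maysoon is the sole taker at this level and receives the full 1/12.
Amira is living and takes 1/12.
Widad is living and takes 1/3.

Amira 1/12; Farouk 1/3; Khalida 1/12; Maysoon 1/12; Nabil 1/12; Widad 1/3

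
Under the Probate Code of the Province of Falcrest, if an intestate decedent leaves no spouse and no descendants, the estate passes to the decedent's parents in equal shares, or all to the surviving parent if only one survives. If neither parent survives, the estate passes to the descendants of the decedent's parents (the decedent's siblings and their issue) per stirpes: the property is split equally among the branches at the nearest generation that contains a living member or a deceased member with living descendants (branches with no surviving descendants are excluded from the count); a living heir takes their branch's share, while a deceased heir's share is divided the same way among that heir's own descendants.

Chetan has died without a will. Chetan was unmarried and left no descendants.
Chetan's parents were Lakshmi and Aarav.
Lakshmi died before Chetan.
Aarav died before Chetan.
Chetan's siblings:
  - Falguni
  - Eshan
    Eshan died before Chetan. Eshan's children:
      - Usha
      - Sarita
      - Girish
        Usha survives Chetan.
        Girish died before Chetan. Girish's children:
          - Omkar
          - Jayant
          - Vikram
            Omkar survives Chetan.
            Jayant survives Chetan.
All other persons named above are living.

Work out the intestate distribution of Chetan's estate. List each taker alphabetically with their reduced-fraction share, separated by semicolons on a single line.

Neither parent survives and there are no descendants, so the estate passes to Chetan's siblings and their issue per stirpes.
The estate is divided into 2 equal shares of 1/2 among Falguni, Eshan.
Falguni is living and takes 1/2.
Eshan predeceased; the 1/2 allotted to Eshan's branch passes to Eshan's issue by representation.
The 1/2 is divided into 3 equal shares of 1/6 among Usha, Sarita, Girish.
Usha is living and takes 1/6.
Sarita is living and takes 1/6.
Girish predeceased; the 1/6 allotted to Girish's branch passes to Girish's issue by representation.
The 1/6 is divided into 3 equal shares of 1/18 among Omkar, Jayant, Vikram.
Omkar is living and takes 1/18.
Jayant is living and takes 1/18.
Vikram is living and takes 1/18.

Falguni 1/2; Jayant 1/18; Omkar 1/18; Sarita 1/6; Usha 1/6; Vikram 1/18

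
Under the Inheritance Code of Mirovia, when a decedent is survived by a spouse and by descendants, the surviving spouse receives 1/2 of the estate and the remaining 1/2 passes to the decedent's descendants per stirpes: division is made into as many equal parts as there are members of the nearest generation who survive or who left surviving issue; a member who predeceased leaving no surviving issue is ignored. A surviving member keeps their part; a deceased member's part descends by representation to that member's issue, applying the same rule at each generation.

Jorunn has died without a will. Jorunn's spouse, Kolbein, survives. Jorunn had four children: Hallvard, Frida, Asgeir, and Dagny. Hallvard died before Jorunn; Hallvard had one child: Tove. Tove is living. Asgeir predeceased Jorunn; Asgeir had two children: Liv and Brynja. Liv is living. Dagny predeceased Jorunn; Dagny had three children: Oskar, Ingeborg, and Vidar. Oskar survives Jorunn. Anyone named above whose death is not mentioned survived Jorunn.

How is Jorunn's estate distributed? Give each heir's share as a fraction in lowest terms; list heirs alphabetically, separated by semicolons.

Brynja 1/16; Frida 1/8; Ingeborg 1/24; Kolbein 1/2; Liv 1/16; Oskar 1/24; Tove 1/8; Vidar 1/24

Kolbein, as surviving spouse, takes 1/2.
The remaining 1/2 passes to Jorunn's descendants per stirpes.
The 1/2 is divided into 4 equal shares of 1/8 among Hallvard, Frida, Asgeir, Dagny.
Hallvard predeceased; the 1/8 allotted to Hallvard's branch passes to Hallvard's issue by representation.
Tove is the sole taker at this level and receives the full 1/8.
Frida is living and takes 1/8.
Asgeir predeceased; the 1/8 allotted to Asgeir's branch passes to Asgeir's issue by representation.
The 1/8 is divided into 2 equal shares of 1/16 among Liv, Brynja.
Liv is living and takes 1/16.
Brynja is living and takes 1/16.
Dagny predeceased; the 1/8 allotted to Dagny's branch passes to Dagny's issue by representation.
The 1/8 is divided into 3 equal shares of 1/24 among Oskar, Ingeborg, Vidar.
Oskar is living and takes 1/24.
Ingeborg is living and takes 1/24.
Vidar is living and takes 1/24.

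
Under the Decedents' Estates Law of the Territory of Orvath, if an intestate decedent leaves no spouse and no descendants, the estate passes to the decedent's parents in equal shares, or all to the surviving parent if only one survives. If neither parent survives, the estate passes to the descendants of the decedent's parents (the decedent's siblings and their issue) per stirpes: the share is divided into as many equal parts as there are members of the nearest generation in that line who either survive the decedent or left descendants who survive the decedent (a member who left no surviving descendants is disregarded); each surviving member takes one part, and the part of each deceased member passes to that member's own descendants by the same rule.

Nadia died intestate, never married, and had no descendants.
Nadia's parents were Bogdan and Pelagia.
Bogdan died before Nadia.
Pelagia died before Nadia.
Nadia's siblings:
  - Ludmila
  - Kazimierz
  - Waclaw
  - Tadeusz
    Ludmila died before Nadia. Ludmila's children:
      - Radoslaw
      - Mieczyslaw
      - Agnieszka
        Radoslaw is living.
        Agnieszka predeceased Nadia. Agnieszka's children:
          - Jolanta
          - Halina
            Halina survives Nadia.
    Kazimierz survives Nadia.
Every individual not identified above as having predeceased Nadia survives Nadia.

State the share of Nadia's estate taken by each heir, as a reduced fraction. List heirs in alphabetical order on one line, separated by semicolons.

Neither parent survives and there are no descendants, so the estate passes to Nadia's siblings and their issue per stirpes.
The estate is divided into 4 equal shares of 1/4 among Ludmila, Kazimierz, Waclaw, Tadeusz.
Ludmila predeceased; the 1/4 allotted to Ludmila's branch passes to Ludmila's issue by representation.
The 1/4 is divided into 3 equal shares of 1/12 among Radoslaw, Mieczyslaw, Agnieszka.
Radoslaw is living and takes 1/12.
Mieczyslaw is living and takes 1/12.
Agnieszka predeceased; the 1/12 allotted to Agnieszka's branch passes to Agnieszka's issue by representation.
The 1/12 is divided into 2 equal shares of 1/24 among Jolanta, Halina.
Jolanta is living and takes 1/24.
Halina is living and takes 1/24.
Kazimierz is living and takes 1/4.
Waclaw is living and takes 1/4.
Tadeusz is living and takes 1/4.

Halina 1/24; Jolanta 1/24; Kazimierz 1/4; Mieczyslaw 1/12; Radoslaw 1/12; Tadeusz 1/4; Waclaw 1/4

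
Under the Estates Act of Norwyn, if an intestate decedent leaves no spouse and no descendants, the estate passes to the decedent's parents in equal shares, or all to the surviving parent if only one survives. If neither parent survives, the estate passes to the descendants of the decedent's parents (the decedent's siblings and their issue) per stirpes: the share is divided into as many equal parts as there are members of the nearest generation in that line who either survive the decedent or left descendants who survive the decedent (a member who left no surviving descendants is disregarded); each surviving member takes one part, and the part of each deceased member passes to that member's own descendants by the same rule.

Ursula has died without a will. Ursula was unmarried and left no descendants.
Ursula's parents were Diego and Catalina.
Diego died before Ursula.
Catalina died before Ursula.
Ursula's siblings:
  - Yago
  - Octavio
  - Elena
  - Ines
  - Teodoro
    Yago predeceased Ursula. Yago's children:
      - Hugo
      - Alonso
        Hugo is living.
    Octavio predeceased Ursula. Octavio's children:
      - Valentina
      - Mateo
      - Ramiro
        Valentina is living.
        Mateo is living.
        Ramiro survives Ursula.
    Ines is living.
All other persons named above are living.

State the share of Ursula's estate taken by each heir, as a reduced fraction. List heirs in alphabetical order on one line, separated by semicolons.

Alonso 1/10; Elena 1/5; Hugo 1/10; Ines 1/5; Mateo 1/15; Ramiro 1/15; Teodoro 1/5; Valentina 1/15

Neither parent survives and there are no descendants, so the estate passes to Ursula's siblings and their issue per stirpes.
The estate is divided into 5 equal shares of 1/5 among Yago, Octavio, Elena, Ines, Teodoro.
Yago predeceased; the 1/5 allotted to Yago's branch passes to Yago's issue by representation.
The 1/5 is divided into 2 equal shares of 1/10 among Hugo, Alonso.
Hugo is living and takes 1/10.
Alonso is living and takes 1/10.
Octavio predeceased; the 1/5 allotted to Octavio's branch passes to Octavio's issue by representation.
The 1/5 is divided into 3 equal shares of 1/15 among Valentina, Mateo, Ramiro.
Valentina is living and takes 1/15.
Mateo is living and takes 1/15.
Ramiro is living and takes 1/15.
Elena is living and takes 1/5.
Ines is living and takes 1/5.
Teodoro is living and takes 1/5.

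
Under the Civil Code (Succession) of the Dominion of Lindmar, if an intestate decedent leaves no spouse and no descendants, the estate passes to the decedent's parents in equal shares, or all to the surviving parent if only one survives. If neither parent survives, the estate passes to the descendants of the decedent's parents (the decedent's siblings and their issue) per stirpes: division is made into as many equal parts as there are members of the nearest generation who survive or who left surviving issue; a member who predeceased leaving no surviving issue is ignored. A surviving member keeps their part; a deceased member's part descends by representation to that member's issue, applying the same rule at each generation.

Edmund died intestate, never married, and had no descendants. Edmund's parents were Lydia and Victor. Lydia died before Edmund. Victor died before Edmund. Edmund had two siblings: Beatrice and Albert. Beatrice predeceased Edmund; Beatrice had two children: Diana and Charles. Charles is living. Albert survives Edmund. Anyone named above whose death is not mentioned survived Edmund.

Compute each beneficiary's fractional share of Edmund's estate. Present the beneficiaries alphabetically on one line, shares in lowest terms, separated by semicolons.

Albert 1/2; Charles 1/4; Diana 1/4

Neither parent survives and there are no descendants, so the estate passes to Edmund's siblings and their issue per stirpes.
The estate is divided into 2 equal shares of 1/2 among Beatrice, Albert.
Beatrice predeceased; the 1/2 allotted to Beatrice's branch passes to Beatrice's issue by representation.
The 1/2 is divided into 2 equal shares of 1/4 among Diana, Charles.
Diana is living and takes 1/4.
Charles is living and takes 1/4.
Albert is living and takes 1/2.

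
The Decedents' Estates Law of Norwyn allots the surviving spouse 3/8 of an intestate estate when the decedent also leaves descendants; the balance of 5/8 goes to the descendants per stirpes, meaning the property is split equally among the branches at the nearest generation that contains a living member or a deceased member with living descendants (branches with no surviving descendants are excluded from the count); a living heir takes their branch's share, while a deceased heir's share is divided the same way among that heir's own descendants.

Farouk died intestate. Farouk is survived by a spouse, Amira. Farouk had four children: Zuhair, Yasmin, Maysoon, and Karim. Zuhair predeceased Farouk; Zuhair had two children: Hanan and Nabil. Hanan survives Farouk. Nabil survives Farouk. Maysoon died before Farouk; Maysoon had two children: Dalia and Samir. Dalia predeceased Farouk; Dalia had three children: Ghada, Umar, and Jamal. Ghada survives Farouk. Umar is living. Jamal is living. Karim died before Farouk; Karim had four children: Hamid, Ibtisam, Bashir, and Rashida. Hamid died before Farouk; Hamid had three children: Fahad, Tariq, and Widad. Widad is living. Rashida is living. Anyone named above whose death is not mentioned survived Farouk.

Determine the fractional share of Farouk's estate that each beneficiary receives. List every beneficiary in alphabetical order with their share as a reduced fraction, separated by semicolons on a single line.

Amira, as surviving spouse, takes 3/8.
The remaining 5/8 passes to Farouk's descendants per stirpes.
The 5/8 is divided into 4 equal shares of 5/32 among Zuhair, Yasmin, Maysoon, Karim.
Zuhair predeceased; the 5/32 allotted to Zuhair's branch passes to Zuhair's issue by representation.
The 5/32 is divided into 2 equal shares of 5/64 among Hanan, Nabil.
Hanan is living and takes 5/64.
Nabil is living and takes 5/64.
Yasmin is living and takes 5/32.
Maysoon predeceased; the 5/32 allotted to Maysoon's branch passes to Maysoon's issue by representation.
The 5/32 is divided into 2 equal shares of 5/64 among Dalia, Samir.
Dalia predeceased; the 5/64 allotted to Dalia's branch passes to Dalia's issue by representation.
The 5/64 is divided into 3 equal shares of 5/192 among Ghada, Umar, Jamal.
Ghada is living and takes 5/192.
Umar is living and takes 5/192.
Jamal is living and takes 5/192.
Samir is living and takes 5/64.
Karim predeceased; the 5/32 allotted to Karim's branch passes to Karim's issue by representation.
The 5/32 is divided into 4 equal shares of 5/128 among Hamid, Ibtisam, Bashir, Rashida.
Hamid predeceased; the 5/128 allotted to Hamid's branch passes to Hamid's issue by representation.
The 5/128 is divided into 3 equal shares of 5/384 among Fahad, Tariq, Widad.
Fahad is living and takes 5/384.
Tariq is living and takes 5/384.
Widad is living and takes 5/384.
Ibtisam is living and takes 5/128.
Bashir is living and takes 5/128.
Rashida is living and takes 5/128.

Amira 3/8; Bashir 5/128; Fahad 5/384; Ghada 5/192; Hanan 5/64; Ibtisam 5/128; Jamal 5/192; Nabil 5/64; Rashida 5/128; Samir 5/64; Tariq 5/384; Umar 5/192; Widad 5/384; Yasmin 5/32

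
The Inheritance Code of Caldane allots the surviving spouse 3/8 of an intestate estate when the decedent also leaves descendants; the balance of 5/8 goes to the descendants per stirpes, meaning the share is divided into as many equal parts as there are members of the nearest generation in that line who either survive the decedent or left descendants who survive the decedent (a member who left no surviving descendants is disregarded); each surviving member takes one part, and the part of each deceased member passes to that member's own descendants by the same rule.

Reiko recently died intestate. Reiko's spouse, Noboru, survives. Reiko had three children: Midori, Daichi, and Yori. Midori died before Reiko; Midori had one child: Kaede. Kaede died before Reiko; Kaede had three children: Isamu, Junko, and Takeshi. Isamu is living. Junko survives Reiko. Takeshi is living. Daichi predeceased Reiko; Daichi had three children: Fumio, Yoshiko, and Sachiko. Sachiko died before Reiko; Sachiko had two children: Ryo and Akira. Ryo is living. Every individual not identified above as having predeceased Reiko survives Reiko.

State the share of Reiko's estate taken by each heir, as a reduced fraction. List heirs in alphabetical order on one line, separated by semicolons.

Akira 5/144; Fumio 5/72; Isamu 5/72; Junko 5/72; Noboru 3/8; Ryo 5/144; Takeshi 5/72; Yori 5/24; Yoshiko 5/72

Noboru, as surviving spouse, takes 3/8.
The remaining 5/8 passes to Reiko's descendants per stirpes.
The 5/8 is divided into 3 equal shares of 5/24 among Midori, Daichi, Yori.
Midori predeceased; the 5/24 allotted to Midori's branch passes to Midori's issue by representation.
Kaede's line is the sole branch at this level, so the full 5/24 passes to Kaede's issue by representation.
The 5/24 is divided into 3 equal shares of 5/72 among Isamu, Junko, Takeshi.
Isamu is living and takes 5/72.
Junko is living and takes 5/72.
Takeshi is living and takes 5/72.
Daichi predeceased; the 5/24 allotted to Daichi's branch passes to Daichi's issue by representation.
The 5/24 is divided into 3 equal shares of 5/72 among Fumio, Yoshiko, Sachiko.
Fumio is living and takes 5/72.
Yoshiko is living and takes 5/72.
Sachiko predeceased; the 5/72 allotted to Sachiko's branch passes to Sachiko's issue by representation.
The 5/72 is divided into 2 equal shares of 5/144 among Ryo, Akira.
Ryo is living and takes 5/144.
Akira is living and takes 5/144.
Yori is living and takes 5/24.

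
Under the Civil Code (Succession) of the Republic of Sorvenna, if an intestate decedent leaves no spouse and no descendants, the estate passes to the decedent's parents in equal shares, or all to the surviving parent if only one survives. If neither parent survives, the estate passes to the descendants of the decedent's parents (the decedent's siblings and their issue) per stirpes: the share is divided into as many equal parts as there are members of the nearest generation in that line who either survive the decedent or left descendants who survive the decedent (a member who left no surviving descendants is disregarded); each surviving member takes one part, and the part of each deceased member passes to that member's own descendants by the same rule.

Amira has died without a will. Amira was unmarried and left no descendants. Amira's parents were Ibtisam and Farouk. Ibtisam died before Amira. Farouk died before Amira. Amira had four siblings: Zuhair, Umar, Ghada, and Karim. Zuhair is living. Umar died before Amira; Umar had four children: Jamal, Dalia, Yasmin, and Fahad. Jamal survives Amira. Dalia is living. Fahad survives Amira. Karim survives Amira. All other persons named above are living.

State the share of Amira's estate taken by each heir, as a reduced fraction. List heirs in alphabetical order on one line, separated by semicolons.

Neither parent survives and there are no descendants, so the estate passes to Amira's siblings and their issue per stirpes.
The estate is divided into 4 equal shares of 1/4 among Zuhair, Umar, Ghada, Karim.
Zuhair is living and takes 1/4.
Umar predeceased; the 1/4 allotted to Umar's branch passes to Umar's issue by representation.
The 1/4 is divided into 4 equal shares of 1/16 among Jamal, Dalia, Yasmin, Fahad.
Jamal is living and takes 1/16.
Dalia is living and takes 1/16.
Yasmin is living and takes 1/16.
Fahad is living and takes 1/16.
Ghada is living and takes 1/4.
Karim is living and takes 1/4.

Dalia 1/16; Fahad 1/16; Ghada 1/4; Jamal 1/16; Karim 1/4; Yasmin 1/16; Zuhair 1/4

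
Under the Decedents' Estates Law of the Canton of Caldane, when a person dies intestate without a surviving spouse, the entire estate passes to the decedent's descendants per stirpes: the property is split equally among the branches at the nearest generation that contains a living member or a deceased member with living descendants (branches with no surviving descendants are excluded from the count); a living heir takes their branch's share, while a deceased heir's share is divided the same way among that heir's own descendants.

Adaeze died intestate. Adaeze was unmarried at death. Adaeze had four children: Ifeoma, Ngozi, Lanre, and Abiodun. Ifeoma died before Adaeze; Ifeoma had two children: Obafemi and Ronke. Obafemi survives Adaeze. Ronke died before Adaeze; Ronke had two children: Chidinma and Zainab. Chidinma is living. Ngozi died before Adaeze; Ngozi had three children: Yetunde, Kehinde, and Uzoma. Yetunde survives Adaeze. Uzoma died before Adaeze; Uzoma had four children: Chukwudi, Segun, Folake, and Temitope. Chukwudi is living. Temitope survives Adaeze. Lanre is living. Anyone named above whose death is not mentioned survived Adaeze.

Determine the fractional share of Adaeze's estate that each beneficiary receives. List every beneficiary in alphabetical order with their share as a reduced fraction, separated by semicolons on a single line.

There is no surviving spouse, so the entire estate passes to Adaeze's descendants per stirpes.
The estate is divided into 4 equal shares of 1/4 among Ifeoma, Ngozi, Lanre, Abiodun.
Ifeoma predeceased; the 1/4 allotted to Ifeoma's branch passes to Ifeoma's issue by representation.
The 1/4 is divided into 2 equal shares of 1/8 among Obafemi, Ronke.
Obafemi is living and takes 1/8.
Ronke predeceased; the 1/8 allotted to Ronke's branch passes to Ronke's issue by representation.
The 1/8 is divided into 2 equal shares of 1/16 among Chidinma, Zainab.
Chidinma is living and takes 1/16.
Zainab is living and takes 1/16.
Ngozi predeceased; the 1/4 allotted to Ngozi's branch passes to Ngozi's issue by representation.
The 1/4 is divided into 3 equal shares of 1/12 among Yetunde, Kehinde, Uzoma.
Yetunde is living and takes 1/12.
Kehinde is living and takes 1/12.
Uzoma predeceased; the 1/12 allotted to Uzoma's branch passes to Uzoma's issue by representation.
The 1/12 is divided into 4 equal shares of 1/48 among Chukwudi, Segun, Folake, Temitope.
Chukwudi is living and takes 1/48.
Segun is living and takes 1/48.
Folake is living and takes 1/48.
Temitope is living and takes 1/48.
Lanre is living and takes 1/4.
Abiodun is living and takes 1/4.

Abiodun 1/4; Chidinma 1/16; Chukwudi 1/48; Folake 1/48; Kehinde 1/12; Lanre 1/4; Obafemi 1/8; Segun 1/48; Temitope 1/48; Yetunde 1/12; Zainab 1/16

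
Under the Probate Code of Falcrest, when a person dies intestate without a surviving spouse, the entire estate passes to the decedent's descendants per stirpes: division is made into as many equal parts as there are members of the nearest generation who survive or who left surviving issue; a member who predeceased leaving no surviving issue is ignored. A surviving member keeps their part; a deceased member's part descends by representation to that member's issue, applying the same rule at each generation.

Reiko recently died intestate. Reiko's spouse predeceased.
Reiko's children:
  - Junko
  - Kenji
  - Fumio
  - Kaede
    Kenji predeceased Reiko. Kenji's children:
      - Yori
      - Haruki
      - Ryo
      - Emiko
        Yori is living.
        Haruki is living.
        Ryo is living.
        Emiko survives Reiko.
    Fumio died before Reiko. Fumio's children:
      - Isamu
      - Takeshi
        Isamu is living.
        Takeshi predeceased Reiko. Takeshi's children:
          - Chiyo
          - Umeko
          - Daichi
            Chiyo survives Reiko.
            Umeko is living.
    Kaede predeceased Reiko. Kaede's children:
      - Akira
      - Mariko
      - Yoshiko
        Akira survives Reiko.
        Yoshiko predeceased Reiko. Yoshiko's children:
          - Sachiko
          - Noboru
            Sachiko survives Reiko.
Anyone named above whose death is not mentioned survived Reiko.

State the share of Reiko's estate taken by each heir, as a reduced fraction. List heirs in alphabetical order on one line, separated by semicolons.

There is no surviving spouse, so the entire estate passes to Reiko's descendants per stirpes.
The estate is divided into 4 equal shares of 1/4 among Junko, Kenji, Fumio, Kaede.
Junko is living and takes 1/4.
Kenji predeceased; the 1/4 allotted to Kenji's branch passes to Kenji's issue by representation.
The 1/4 is divided into 4 equal shares of 1/16 among Yori, Haruki, Ryo, Emiko.
Yori is living and takes 1/16.
Haruki is living and takes 1/16.
Ryo is living and takes 1/16.
Emiko is living and takes 1/16.
Fumio predeceased; the 1/4 allotted to Fumio's branch passes to Fumio's issue by representation.
The 1/4 is divided into 2 equal shares of 1/8 among Isamu, Takeshi.
Isamu is living and takes 1/8.
Takeshi predeceased; the 1/8 allotted to Takeshi's branch passes to Takeshi's issue by representation.
The 1/8 is divided into 3 equal shares of 1/24 among Chiyo, Umeko, Daichi.
Chiyo is living and takes 1/24.
Umeko is living and takes 1/24.
Daichi is living and takes 1/24.
Kaede predeceased; the 1/4 allotted to Kaede's branch passes to Kaede's issue by representation.
The 1/4 is divided into 3 equal shares of 1/12 among Akira, Mariko, Yoshiko.
Akira is living and takes 1/12.
Mariko is living and takes 1/12.
Yoshiko predeceased; the 1/12 allotted to Yoshiko's branch passes to Yoshiko's issue by representation.
The 1/12 is divided into 2 equal shares of 1/24 among Sachiko, Noboru.
Sachiko is living and takes 1/24.
Noboru is living and takes 1/24.

Akira 1/12; Chiyo 1/24; Daichi 1/24; Emiko 1/16; Haruki 1/16; Isamu 1/8; Junko 1/4; Mariko 1/12; Noboru 1/24; Ryo 1/16; Sachiko 1/24; Umeko 1/24; Yori 1/16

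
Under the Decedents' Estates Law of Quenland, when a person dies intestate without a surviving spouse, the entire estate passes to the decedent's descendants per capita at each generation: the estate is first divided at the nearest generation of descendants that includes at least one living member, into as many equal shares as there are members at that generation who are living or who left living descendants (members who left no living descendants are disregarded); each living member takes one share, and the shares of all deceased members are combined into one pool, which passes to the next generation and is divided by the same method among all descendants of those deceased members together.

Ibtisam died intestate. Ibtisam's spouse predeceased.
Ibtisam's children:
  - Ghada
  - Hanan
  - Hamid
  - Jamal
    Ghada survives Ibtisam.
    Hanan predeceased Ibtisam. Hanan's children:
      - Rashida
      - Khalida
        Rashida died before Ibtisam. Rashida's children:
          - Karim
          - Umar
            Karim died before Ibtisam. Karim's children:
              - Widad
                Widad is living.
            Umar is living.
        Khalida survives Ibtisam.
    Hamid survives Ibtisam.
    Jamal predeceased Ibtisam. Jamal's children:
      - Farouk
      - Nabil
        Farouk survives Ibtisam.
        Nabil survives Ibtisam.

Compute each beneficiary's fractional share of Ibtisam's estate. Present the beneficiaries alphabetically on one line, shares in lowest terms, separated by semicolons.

There is no surviving spouse, so the entire estate passes to Ibtisam's descendants per capita at each generation.
At generation 1 (Ghada, Hanan, Hamid, Jamal) there are 4 shares of (1)/4 = 1/4 each.
Living: Ghada and Hamid — each takes 1/4.
Deceased: Hanan and Jamal. Their combined 1/2 is pooled and carried to generation 2.
At generation 2 (Rashida, Khalida, Farouk, Nabil) there are 4 shares of (1/2)/4 = 1/8 each.
Living: Khalida, Farouk, and Nabil — each takes 1/8.
Deceased: Rashida. That 1/8 share is carried to generation 3.
At generation 3 (Karim, Umar) there are 2 shares of (1/8)/2 = 1/16 each.
Living: Umar — each takes 1/16.
Deceased: Karim. That 1/16 share is carried to generation 4.
At generation 4 (Widad) there are 1 shares of (1/16)/1 = 1/16 each.
Living: Widad — each takes 1/16.

Farouk 1/8; Ghada 1/4; Hamid 1/4; Khalida 1/8; Nabil 1/8; Umar 1/16; Widad 1/16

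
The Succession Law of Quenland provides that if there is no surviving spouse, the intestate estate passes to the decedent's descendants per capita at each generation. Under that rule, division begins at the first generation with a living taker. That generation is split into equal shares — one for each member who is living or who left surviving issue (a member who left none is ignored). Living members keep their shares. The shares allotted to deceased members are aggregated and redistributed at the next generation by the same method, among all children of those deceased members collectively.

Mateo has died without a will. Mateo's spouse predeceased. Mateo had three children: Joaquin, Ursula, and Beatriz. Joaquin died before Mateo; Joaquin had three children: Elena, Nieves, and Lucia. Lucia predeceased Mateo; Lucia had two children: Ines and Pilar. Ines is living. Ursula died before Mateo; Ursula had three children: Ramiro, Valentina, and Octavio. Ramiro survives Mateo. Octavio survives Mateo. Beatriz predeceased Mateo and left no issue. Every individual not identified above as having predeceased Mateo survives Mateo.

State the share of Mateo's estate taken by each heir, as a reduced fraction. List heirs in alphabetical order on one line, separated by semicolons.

There is no surviving spouse, so the entire estate passes to Mateo's descendants per capita at each generation.
No one at generation 1 (Joaquin, Ursula) is living; moving to the next generation.
At generation 2 (Elena, Nieves, Lucia, Ramiro, Valentina, Octavio) there are 6 shares of (1)/6 = 1/6 each.
Living: Elena, Nieves, Ramiro, Valentina, and Octavio — each takes 1/6.
Deceased: Lucia. That 1/6 share is carried to generation 3.
At generation 3 (Ines, Pilar) there are 2 shares of (1/6)/2 = 1/12 each.
Living: Ines and Pilar — each takes 1/12.

Elena 1/6; Ines 1/12; Nieves 1/6; Octavio 1/6; Pilar 1/12; Ramiro 1/6; Valentina 1/6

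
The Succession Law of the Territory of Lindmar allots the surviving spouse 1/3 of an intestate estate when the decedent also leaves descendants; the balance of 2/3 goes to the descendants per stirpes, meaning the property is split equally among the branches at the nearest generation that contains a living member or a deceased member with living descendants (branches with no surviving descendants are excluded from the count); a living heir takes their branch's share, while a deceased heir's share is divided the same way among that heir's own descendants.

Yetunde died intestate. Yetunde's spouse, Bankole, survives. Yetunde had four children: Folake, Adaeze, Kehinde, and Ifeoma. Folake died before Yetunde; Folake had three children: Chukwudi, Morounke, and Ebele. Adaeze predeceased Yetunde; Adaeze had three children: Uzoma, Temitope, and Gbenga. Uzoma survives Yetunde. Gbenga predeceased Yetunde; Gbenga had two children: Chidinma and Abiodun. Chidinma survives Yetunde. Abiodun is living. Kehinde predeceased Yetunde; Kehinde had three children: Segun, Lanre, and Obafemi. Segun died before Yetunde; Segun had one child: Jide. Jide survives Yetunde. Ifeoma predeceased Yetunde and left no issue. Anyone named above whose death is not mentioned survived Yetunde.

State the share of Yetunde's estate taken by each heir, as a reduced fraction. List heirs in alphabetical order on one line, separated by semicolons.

Abiodun 1/27; Bankole 1/3; Chidinma 1/27; Chukwudi 2/27; Ebele 2/27; Jide 2/27; Lanre 2/27; Morounke 2/27; Obafemi 2/27; Temitope 2/27; Uzoma 2/27

Bankole, as surviving spouse, takes 1/3.
The remaining 2/3 passes to Yetunde's descendants per stirpes.
Ifeoma left no surviving issue, so that branch lapses and is disregarded.
The 2/3 is divided into 3 equal shares of 2/9 among Folake, Adaeze, Kehinde.
Folake predeceased; the 2/9 allotted to Folake's branch passes to Folake's issue by representation.
The 2/9 is divided into 3 equal shares of 2/27 among Chukwudi, Morounke, Ebele.
Chukwudi is living and takes 2/27.
Morounke is living and takes 2/27.
Ebele is living and takes 2/27.
Adaeze predeceased; the 2/9 allotted to Adaeze's branch passes to Adaeze's issue by representation.
The 2/9 is divided into 3 equal shares of 2/27 among Uzoma, Temitope, Gbenga.
Uzoma is living and takes 2/27.
Temitope is living and takes 2/27.
Gbenga predeceased; the 2/27 allotted to Gbenga's branch passes to Gbenga's issue by representation.
The 2/27 is divided into 2 equal shares of 1/27 among Chidinma, Abiodun.
Chidinma is living and takes 1/27.
Abiodun is living and takes 1/27.
Kehinde predeceased; the 2/9 allotted to Kehinde's branch passes to Kehinde's issue by representation.
The 2/9 is divided into 3 equal shares of 2/27 among Segun, Lanre, Obafemi.
Segun predeceased; the 2/27 allotted to Segun's branch passes to Segun's issue by representation.
Jide is the sole taker at this level and receives the full 2/27.
Lanre is living and takes 2/27.
Obafemi is living and takes 2/27.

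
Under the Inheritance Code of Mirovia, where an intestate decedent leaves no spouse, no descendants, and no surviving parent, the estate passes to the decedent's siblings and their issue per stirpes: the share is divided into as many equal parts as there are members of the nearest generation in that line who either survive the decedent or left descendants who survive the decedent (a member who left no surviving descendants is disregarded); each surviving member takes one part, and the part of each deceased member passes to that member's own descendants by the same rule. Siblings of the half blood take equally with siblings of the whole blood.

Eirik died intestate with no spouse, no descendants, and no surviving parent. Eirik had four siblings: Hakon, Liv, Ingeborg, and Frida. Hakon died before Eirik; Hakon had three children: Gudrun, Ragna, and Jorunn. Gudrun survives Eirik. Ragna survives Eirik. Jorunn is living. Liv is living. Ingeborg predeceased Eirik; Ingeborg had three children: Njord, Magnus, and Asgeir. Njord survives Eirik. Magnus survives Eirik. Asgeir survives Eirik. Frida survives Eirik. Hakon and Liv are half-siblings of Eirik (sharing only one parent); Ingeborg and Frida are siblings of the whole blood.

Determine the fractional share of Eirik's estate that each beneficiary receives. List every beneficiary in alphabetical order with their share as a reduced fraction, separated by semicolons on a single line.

No spouse, descendants, or parent survives, so the estate passes to Eirik's siblings per stirpes.
Half-blood and whole-blood siblings take equally under the stated rule.
The estate is divided into 4 equal shares of 1/4 among Hakon, Liv, Ingeborg, Frida.
Hakon predeceased; the 1/4 allotted to Hakon's branch passes to Hakon's issue by representation.
The 1/4 is divided into 3 equal shares of 1/12 among Gudrun, Ragna, Jorunn.
Gudrun is living and takes 1/12.
Ragna is living and takes 1/12.
Jorunn is living and takes 1/12.
Liv is living and takes 1/4.
Ingeborg predeceased; the 1/4 allotted to Ingeborg's branch passes to Ingeborg's issue by representation.
The 1/4 is divided into 3 equal shares of 1/12 among Njord, Magnus, Asgeir.
Njord is living and takes 1/12.
Magnus is living and takes 1/12.
Asgeir is living and takes 1/12.
Frida is living and takes 1/4.

Asgeir 1/12; Frida 1/4; Gudrun 1/12; Jorunn 1/12; Liv 1/4; Magnus 1/12; Njord 1/12; Ragna 1/12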